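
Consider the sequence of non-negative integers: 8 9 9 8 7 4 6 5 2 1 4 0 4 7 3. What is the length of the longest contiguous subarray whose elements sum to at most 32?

9

→ 8: sum 8, len 1
→ 9: sum 17, len 2
→ 9: sum 26, len 3
→ 8 (dropped 8): sum 26, len 3
→ 7 (dropped 9): sum 24, len 3
→ 4: sum 28, len 4
→ 6 (dropped 9): sum 25, len 4
→ 5: sum 30, len 5
→ 2: sum 32, len 6
→ 1 (dropped 8): sum 25, len 6
→ 4: sum 29, len 7
→ 0: sum 29, len 8
→ 4 (dropped 7): sum 26, len 8
→ 7 (dropped 4): sum 29, len 8
→ 3: sum 32, len 9
Longest length seen: 9.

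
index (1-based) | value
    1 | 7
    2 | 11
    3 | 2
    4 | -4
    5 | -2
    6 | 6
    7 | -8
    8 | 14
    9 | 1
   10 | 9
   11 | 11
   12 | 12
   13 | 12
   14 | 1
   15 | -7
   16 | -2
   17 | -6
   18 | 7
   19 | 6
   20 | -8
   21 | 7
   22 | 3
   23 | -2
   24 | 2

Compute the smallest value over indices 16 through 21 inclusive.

-8

Elements at indices 16..21: -2, -6, 7, 6, -8, 7
min(-2, -6, 7, 6, -8, 7) = -8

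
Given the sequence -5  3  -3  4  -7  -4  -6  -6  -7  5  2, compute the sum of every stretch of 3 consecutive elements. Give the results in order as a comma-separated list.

(-5, 3, -3) → sum -5
(3, -3, 4) → sum 4
(-3, 4, -7) → sum -6
(4, -7, -4) → sum -7
(-7, -4, -6) → sum -17
(-4, -6, -6) → sum -16
(-6, -6, -7) → sum -19
(-6, -7, 5) → sum -8
(-7, 5, 2) → sum 0

-5, 4, -6, -7, -17, -16, -19, -8, 0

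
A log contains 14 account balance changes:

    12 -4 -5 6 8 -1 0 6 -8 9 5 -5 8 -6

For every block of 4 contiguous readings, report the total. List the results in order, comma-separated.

(12, -4, -5, 6) → sum 9
(-4, -5, 6, 8) → sum 5
(-5, 6, 8, -1) → sum 8
(6, 8, -1, 0) → sum 13
(8, -1, 0, 6) → sum 13
(-1, 0, 6, -8) → sum -3
(0, 6, -8, 9) → sum 7
(6, -8, 9, 5) → sum 12
(-8, 9, 5, -5) → sum 1
(9, 5, -5, 8) → sum 17
(5, -5, 8, -6) → sum 2

9, 5, 8, 13, 13, -3, 7, 12, 1, 17, 2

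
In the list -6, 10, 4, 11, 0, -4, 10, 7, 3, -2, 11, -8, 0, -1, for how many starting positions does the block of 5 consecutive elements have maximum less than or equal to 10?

2

-6 10 4 11 0 → max 11
10 4 11 0 -4 → max 11
4 11 0 -4 10 → max 11
11 0 -4 10 7 → max 11
0 -4 10 7 3 → max 10  ≤ 10 ✓
-4 10 7 3 -2 → max 10  ≤ 10 ✓
10 7 3 -2 11 → max 11
7 3 -2 11 -8 → max 11
3 -2 11 -8 0 → max 11
-2 11 -8 0 -1 → max 11
2 windows satisfy the condition.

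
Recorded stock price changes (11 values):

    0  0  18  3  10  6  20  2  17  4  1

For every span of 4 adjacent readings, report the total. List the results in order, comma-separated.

Sliding a size-4 window across the 11 values:
[0, 0, 18, 3] → sum 21
[0, 18, 3, 10] → sum 31
[18, 3, 10, 6] → sum 37
[3, 10, 6, 20] → sum 39
[10, 6, 20, 2] → sum 38
[6, 20, 2, 17] → sum 45
[20, 2, 17, 4] → sum 43
[2, 17, 4, 1] → sum 24

21, 31, 37, 39, 38, 45, 43, 24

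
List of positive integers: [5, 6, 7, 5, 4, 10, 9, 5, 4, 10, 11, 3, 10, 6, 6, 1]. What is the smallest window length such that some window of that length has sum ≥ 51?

add 5: running sum 5 < 51
add 6: running sum 11 < 51
add 7: running sum 18 < 51
add 5: running sum 23 < 51
add 4: running sum 27 < 51
add 10: running sum 37 < 51
add 9: running sum 46 < 51
add 5: shortest ending here [5, 6, 7, 5, 4, 10, 9, 5] sum 51, len 8
add 4: shortest ending here [5, 6, 7, 5, 4, 10, 9, 5, 4] sum 55, len 9
add 10: shortest ending here [7, 5, 4, 10, 9, 5, 4, 10] sum 54, len 8
add 11: shortest ending here [4, 10, 9, 5, 4, 10, 11] sum 53, len 7
add 3: shortest ending here [10, 9, 5, 4, 10, 11, 3] sum 52, len 7
add 10: shortest ending here [9, 5, 4, 10, 11, 3, 10] sum 52, len 7
add 6: shortest ending here [9, 5, 4, 10, 11, 3, 10, 6] sum 58, len 8
add 6: shortest ending here [5, 4, 10, 11, 3, 10, 6, 6] sum 55, len 8
add 1: shortest ending here [4, 10, 11, 3, 10, 6, 6, 1] sum 51, len 8
Shortest qualifying length: 7.

7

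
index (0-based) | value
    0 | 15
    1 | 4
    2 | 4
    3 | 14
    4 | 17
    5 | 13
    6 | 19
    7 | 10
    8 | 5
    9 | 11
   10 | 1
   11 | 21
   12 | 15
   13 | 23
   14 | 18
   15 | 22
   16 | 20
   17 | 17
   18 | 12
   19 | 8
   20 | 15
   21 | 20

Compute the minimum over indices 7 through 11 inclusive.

1

Elements at indices 7..11: 10, 5, 11, 1, 21
min(10, 5, 11, 1, 21) = 1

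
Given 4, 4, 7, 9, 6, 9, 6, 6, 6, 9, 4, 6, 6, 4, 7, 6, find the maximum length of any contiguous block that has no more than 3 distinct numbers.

11

Extend right; when distinct count exceeds 3, shrink from the left:
add 4: window [4] (1 distinct), len 1
add 4: window [4, 4] (1 distinct), len 2
add 7: window [4, 4, 7] (2 distinct), len 3
add 9: window [4, 4, 7, 9] (3 distinct), len 4
add 6: window [7, 9, 6] (3 distinct), len 3
add 9: window [7, 9, 6, 9] (3 distinct), len 4
add 6: window [7, 9, 6, 9, 6] (3 distinct), len 5
add 6: window [7, 9, 6, 9, 6, 6] (3 distinct), len 6
add 6: window [7, 9, 6, 9, 6, 6, 6] (3 distinct), len 7
add 9: window [7, 9, 6, 9, 6, 6, 6, 9] (3 distinct), len 8
add 4: window [9, 6, 9, 6, 6, 6, 9, 4] (3 distinct), len 8
add 6: window [9, 6, 9, 6, 6, 6, 9, 4, 6] (3 distinct), len 9
add 6: window [9, 6, 9, 6, 6, 6, 9, 4, 6, 6] (3 distinct), len 10
add 4: window [9, 6, 9, 6, 6, 6, 9, 4, 6, 6, 4] (3 distinct), len 11
add 7: window [4, 6, 6, 4, 7] (3 distinct), len 5
add 6: window [4, 6, 6, 4, 7, 6] (3 distinct), len 6
Longest length with ≤3 distinct: 11.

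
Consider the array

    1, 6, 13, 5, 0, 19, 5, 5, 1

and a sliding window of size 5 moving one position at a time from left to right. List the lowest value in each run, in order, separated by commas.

0, 0, 0, 0, 0

(1, 6, 13, 5, 0) → min 0
(6, 13, 5, 0, 19) → min 0
(13, 5, 0, 19, 5) → min 0
(5, 0, 19, 5, 5) → min 0
(0, 19, 5, 5, 1) → min 0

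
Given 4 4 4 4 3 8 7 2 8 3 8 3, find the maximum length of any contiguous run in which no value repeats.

5

[4] len 1
[4] len 1
[4] len 1
[4] len 1
[4, 3] len 2
[4, 3, 8] len 3
[4, 3, 8, 7] len 4
[4, 3, 8, 7, 2] len 5
[7, 2, 8] len 3
[7, 2, 8, 3] len 4
[3, 8] len 2
[8, 3] len 2
Longest all-distinct length: 5.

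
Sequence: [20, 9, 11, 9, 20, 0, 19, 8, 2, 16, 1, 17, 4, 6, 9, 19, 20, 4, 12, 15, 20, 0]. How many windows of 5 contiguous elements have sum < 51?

[20, 9, 11, 9, 20] → sum 69
[9, 11, 9, 20, 0] → sum 49  < 51 ✓
[11, 9, 20, 0, 19] → sum 59
[9, 20, 0, 19, 8] → sum 56
[20, 0, 19, 8, 2] → sum 49  < 51 ✓
[0, 19, 8, 2, 16] → sum 45  < 51 ✓
[19, 8, 2, 16, 1] → sum 46  < 51 ✓
[8, 2, 16, 1, 17] → sum 44  < 51 ✓
[2, 16, 1, 17, 4] → sum 40  < 51 ✓
[16, 1, 17, 4, 6] → sum 44  < 51 ✓
[1, 17, 4, 6, 9] → sum 37  < 51 ✓
[17, 4, 6, 9, 19] → sum 55
[4, 6, 9, 19, 20] → sum 58
[6, 9, 19, 20, 4] → sum 58
[9, 19, 20, 4, 12] → sum 64
[19, 20, 4, 12, 15] → sum 70
[20, 4, 12, 15, 20] → sum 71
[4, 12, 15, 20, 0] → sum 51
8 windows satisfy the condition.

8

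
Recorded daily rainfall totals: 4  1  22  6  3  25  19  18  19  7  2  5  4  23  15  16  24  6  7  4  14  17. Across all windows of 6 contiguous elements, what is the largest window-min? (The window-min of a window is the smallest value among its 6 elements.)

(4, 1, 22, 6, 3, 25) → min 1
(1, 22, 6, 3, 25, 19) → min 1
(22, 6, 3, 25, 19, 18) → min 3
(6, 3, 25, 19, 18, 19) → min 3
(3, 25, 19, 18, 19, 7) → min 3
(25, 19, 18, 19, 7, 2) → min 2
(19, 18, 19, 7, 2, 5) → min 2
(18, 19, 7, 2, 5, 4) → min 2
(19, 7, 2, 5, 4, 23) → min 2
(7, 2, 5, 4, 23, 15) → min 2
(2, 5, 4, 23, 15, 16) → min 2
(5, 4, 23, 15, 16, 24) → min 4
(4, 23, 15, 16, 24, 6) → min 4
(23, 15, 16, 24, 6, 7) → min 6
(15, 16, 24, 6, 7, 4) → min 4
(16, 24, 6, 7, 4, 14) → min 4
(24, 6, 7, 4, 14, 17) → min 4
Largest of these is 6.

6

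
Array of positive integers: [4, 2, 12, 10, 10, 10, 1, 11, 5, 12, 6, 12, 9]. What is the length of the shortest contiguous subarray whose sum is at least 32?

3

Extend right; whenever the sum reaches 32, record the length and shrink from the left:
add 4: running sum 4 < 32
add 2: running sum 6 < 32
add 12: running sum 18 < 32
add 10: running sum 28 < 32
end 4: [12, 10, 10] sum 32, len 3
end 5: [12, 10, 10, 10] sum 42, len 4
end 6: [12, 10, 10, 10, 1] sum 43, len 5
end 7: [10, 10, 1, 11] sum 32, len 4
end 8: [10, 10, 1, 11, 5] sum 37, len 5
end 9: [10, 1, 11, 5, 12] sum 39, len 5
end 10: [11, 5, 12, 6] sum 34, len 4
end 11: [5, 12, 6, 12] sum 35, len 4
end 12: [12, 6, 12, 9] sum 39, len 4
Shortest qualifying length: 3.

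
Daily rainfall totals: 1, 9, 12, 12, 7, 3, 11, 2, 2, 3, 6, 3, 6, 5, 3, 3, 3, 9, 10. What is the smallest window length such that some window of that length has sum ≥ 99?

add 1: running sum 1 < 99
add 9: running sum 10 < 99
add 12: running sum 22 < 99
add 12: running sum 34 < 99
add 7: running sum 41 < 99
add 3: running sum 44 < 99
add 11: running sum 55 < 99
add 2: running sum 57 < 99
add 2: running sum 59 < 99
add 3: running sum 62 < 99
add 6: running sum 68 < 99
add 3: running sum 71 < 99
add 6: running sum 77 < 99
add 5: running sum 82 < 99
add 3: running sum 85 < 99
add 3: running sum 88 < 99
add 3: running sum 91 < 99
end 17: [9, 12, 12, 7, 3, 11, 2, 2, 3, 6, 3, 6, 5, 3, 3, 3, 9] sum 99, len 17
end 18: [12, 12, 7, 3, 11, 2, 2, 3, 6, 3, 6, 5, 3, 3, 3, 9, 10] sum 100, len 17
Shortest qualifying length: 17.

17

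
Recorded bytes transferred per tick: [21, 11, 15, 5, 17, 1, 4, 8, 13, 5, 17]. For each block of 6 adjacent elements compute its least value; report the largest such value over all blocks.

Window mins for each of the 6 positions:
[21, 11, 15, 5, 17, 1] → min 1
[11, 15, 5, 17, 1, 4] → min 1
[15, 5, 17, 1, 4, 8] → min 1
[5, 17, 1, 4, 8, 13] → min 1
[17, 1, 4, 8, 13, 5] → min 1
[1, 4, 8, 13, 5, 17] → min 1
Largest of these is 1.

1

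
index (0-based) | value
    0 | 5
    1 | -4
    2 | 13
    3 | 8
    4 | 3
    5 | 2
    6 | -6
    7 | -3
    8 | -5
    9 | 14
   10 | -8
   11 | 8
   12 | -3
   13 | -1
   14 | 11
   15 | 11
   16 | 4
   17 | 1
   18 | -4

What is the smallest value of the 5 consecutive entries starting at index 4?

Elements at indices 4..8: 3, 2, -6, -3, -5
min(3, 2, -6, -3, -5) = -6

-6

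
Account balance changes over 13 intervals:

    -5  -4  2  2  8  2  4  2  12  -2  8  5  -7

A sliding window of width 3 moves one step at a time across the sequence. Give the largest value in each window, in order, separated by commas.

Sliding a size-3 window across the 13 values:
(-5, -4, 2) → max 2
(-4, 2, 2) → max 2
(2, 2, 8) → max 8
(2, 8, 2) → max 8
(8, 2, 4) → max 8
(2, 4, 2) → max 4
(4, 2, 12) → max 12
(2, 12, -2) → max 12
(12, -2, 8) → max 12
(-2, 8, 5) → max 8
(8, 5, -7) → max 8

2, 2, 8, 8, 8, 4, 12, 12, 12, 8, 8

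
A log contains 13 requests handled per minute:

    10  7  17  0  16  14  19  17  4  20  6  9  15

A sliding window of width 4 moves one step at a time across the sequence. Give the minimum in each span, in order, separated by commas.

0, 0, 0, 0, 14, 4, 4, 4, 4, 6

(10, 7, 17, 0) → min 0
(7, 17, 0, 16) → min 0
(17, 0, 16, 14) → min 0
(0, 16, 14, 19) → min 0
(16, 14, 19, 17) → min 14
(14, 19, 17, 4) → min 4
(19, 17, 4, 20) → min 4
(17, 4, 20, 6) → min 4
(4, 20, 6, 9) → min 4
(20, 6, 9, 15) → min 6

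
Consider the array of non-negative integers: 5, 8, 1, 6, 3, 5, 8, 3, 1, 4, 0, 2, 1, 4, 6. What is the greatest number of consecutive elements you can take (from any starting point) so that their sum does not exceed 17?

7

[5] sum 5 len 1
[5, 8] sum 13 len 2
[5, 8, 1] sum 14 len 3
[8, 1, 6] sum 15 len 3
[1, 6, 3] sum 10 len 3
[1, 6, 3, 5] sum 15 len 4
[3, 5, 8] sum 16 len 3
[5, 8, 3] sum 16 len 3
[5, 8, 3, 1] sum 17 len 4
[8, 3, 1, 4] sum 16 len 4
[8, 3, 1, 4, 0] sum 16 len 5
[3, 1, 4, 0, 2] sum 10 len 5
[3, 1, 4, 0, 2, 1] sum 11 len 6
[3, 1, 4, 0, 2, 1, 4] sum 15 len 7
[4, 0, 2, 1, 4, 6] sum 17 len 6
Longest length seen: 7.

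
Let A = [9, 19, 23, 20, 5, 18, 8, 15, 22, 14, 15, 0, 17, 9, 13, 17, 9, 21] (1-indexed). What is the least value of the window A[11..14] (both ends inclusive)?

0

Elements at indices 11..14: 15, 0, 17, 9
min(15, 0, 17, 9) = 0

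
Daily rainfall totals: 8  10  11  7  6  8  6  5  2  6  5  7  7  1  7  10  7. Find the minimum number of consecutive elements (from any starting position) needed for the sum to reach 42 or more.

add 8: running sum 8 < 42
add 10: running sum 18 < 42
add 11: running sum 29 < 42
add 7: running sum 36 < 42
end 4: [8, 10, 11, 7, 6] sum 42, len 5
end 5: [10, 11, 7, 6, 8] sum 42, len 5
end 6: [10, 11, 7, 6, 8, 6] sum 48, len 6
end 7: [11, 7, 6, 8, 6, 5] sum 43, len 6
end 8: [11, 7, 6, 8, 6, 5, 2] sum 45, len 7
end 9: [11, 7, 6, 8, 6, 5, 2, 6] sum 51, len 8
end 10: [7, 6, 8, 6, 5, 2, 6, 5] sum 45, len 8
end 11: [6, 8, 6, 5, 2, 6, 5, 7] sum 45, len 8
end 12: [8, 6, 5, 2, 6, 5, 7, 7] sum 46, len 8
end 13: [8, 6, 5, 2, 6, 5, 7, 7, 1] sum 47, len 9
end 14: [6, 5, 2, 6, 5, 7, 7, 1, 7] sum 46, len 9
end 15: [6, 5, 7, 7, 1, 7, 10] sum 43, len 7
end 16: [5, 7, 7, 1, 7, 10, 7] sum 44, len 7
Shortest qualifying length: 5.

5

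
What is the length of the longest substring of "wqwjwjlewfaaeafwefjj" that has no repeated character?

add w: [w] len 1
add q: [w, q] len 2
add w (repeat w, move left end past it): [q, w] len 2
add j: [q, w, j] len 3
add w (repeat w, move left end past it): [j, w] len 2
add j (repeat j, move left end past it): [w, j] len 2
add l: [w, j, l] len 3
add e: [w, j, l, e] len 4
add w (repeat w, move left end past it): [j, l, e, w] len 4
add f: [j, l, e, w, f] len 5
add a: [j, l, e, w, f, a] len 6
add a (repeat a, move left end past it): [a] len 1
add e: [a, e] len 2
add a (repeat a, move left end past it): [e, a] len 2
add f: [e, a, f] len 3
add w: [e, a, f, w] len 4
add e (repeat e, move left end past it): [a, f, w, e] len 4
add f (repeat f, move left end past it): [w, e, f] len 3
add j: [w, e, f, j] len 4
add j (repeat j, move left end past it): [j] len 1
Longest all-distinct length: 6.

6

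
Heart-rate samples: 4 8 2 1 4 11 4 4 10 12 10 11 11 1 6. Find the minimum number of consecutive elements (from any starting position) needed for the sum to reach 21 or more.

Extend right; whenever the sum reaches 21, record the length and shrink from the left:
add 4: running sum 4 < 21
add 8: running sum 12 < 21
add 2: running sum 14 < 21
add 1: running sum 15 < 21
add 4: running sum 19 < 21
end 5: [8, 2, 1, 4, 11] sum 26, len 5
end 6: [2, 1, 4, 11, 4] sum 22, len 5
end 7: [4, 11, 4, 4] sum 23, len 4
end 8: [11, 4, 4, 10] sum 29, len 4
end 9: [10, 12] sum 22, len 2
end 10: [12, 10] sum 22, len 2
end 11: [10, 11] sum 21, len 2
end 12: [11, 11] sum 22, len 2
end 13: [11, 11, 1] sum 23, len 3
end 14: [11, 11, 1, 6] sum 29, len 4
Shortest qualifying length: 2.

2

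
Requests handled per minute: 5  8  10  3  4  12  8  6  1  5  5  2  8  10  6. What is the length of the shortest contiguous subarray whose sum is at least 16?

Extend right; whenever the sum reaches 16, record the length and shrink from the left:
add 5: running sum 5 < 16
add 8: running sum 13 < 16
add 10: shortest ending here [8, 10] sum 18, len 2
add 3: shortest ending here [8, 10, 3] sum 21, len 3
add 4: shortest ending here [10, 3, 4] sum 17, len 3
add 12: shortest ending here [4, 12] sum 16, len 2
add 8: shortest ending here [12, 8] sum 20, len 2
add 6: shortest ending here [12, 8, 6] sum 26, len 3
add 1: shortest ending here [12, 8, 6, 1] sum 27, len 4
add 5: shortest ending here [8, 6, 1, 5] sum 20, len 4
add 5: shortest ending here [6, 1, 5, 5] sum 17, len 4
add 2: shortest ending here [6, 1, 5, 5, 2] sum 19, len 5
add 8: shortest ending here [5, 5, 2, 8] sum 20, len 4
add 10: shortest ending here [8, 10] sum 18, len 2
add 6: shortest ending here [10, 6] sum 16, len 2
Shortest qualifying length: 2.

2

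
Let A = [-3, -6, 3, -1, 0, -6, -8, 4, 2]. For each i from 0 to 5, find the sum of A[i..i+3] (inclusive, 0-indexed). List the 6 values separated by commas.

-7, -4, -4, -15, -10, -8

Sliding a size-4 window across the 9 values:
[-3, -6, 3, -1] → sum -7
[-6, 3, -1, 0] → sum -4
[3, -1, 0, -6] → sum -4
[-1, 0, -6, -8] → sum -15
[0, -6, -8, 4] → sum -10
[-6, -8, 4, 2] → sum -8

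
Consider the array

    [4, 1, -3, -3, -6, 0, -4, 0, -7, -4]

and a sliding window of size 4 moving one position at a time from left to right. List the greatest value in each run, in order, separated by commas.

4, 1, 0, 0, 0, 0, 0

4 1 -3 -3 → max 4
1 -3 -3 -6 → max 1
-3 -3 -6 0 → max 0
-3 -6 0 -4 → max 0
-6 0 -4 0 → max 0
0 -4 0 -7 → max 0
-4 0 -7 -4 → max 0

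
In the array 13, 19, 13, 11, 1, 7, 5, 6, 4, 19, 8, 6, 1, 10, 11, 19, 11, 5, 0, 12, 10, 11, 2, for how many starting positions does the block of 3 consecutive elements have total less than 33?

[13, 19, 13] → sum 45
[19, 13, 11] → sum 43
[13, 11, 1] → sum 25  < 33 ✓
[11, 1, 7] → sum 19  < 33 ✓
[1, 7, 5] → sum 13  < 33 ✓
[7, 5, 6] → sum 18  < 33 ✓
[5, 6, 4] → sum 15  < 33 ✓
[6, 4, 19] → sum 29  < 33 ✓
[4, 19, 8] → sum 31  < 33 ✓
[19, 8, 6] → sum 33
[8, 6, 1] → sum 15  < 33 ✓
[6, 1, 10] → sum 17  < 33 ✓
[1, 10, 11] → sum 22  < 33 ✓
[10, 11, 19] → sum 40
[11, 19, 11] → sum 41
[19, 11, 5] → sum 35
[11, 5, 0] → sum 16  < 33 ✓
[5, 0, 12] → sum 17  < 33 ✓
[0, 12, 10] → sum 22  < 33 ✓
[12, 10, 11] → sum 33
[10, 11, 2] → sum 23  < 33 ✓
14 windows satisfy the condition.

14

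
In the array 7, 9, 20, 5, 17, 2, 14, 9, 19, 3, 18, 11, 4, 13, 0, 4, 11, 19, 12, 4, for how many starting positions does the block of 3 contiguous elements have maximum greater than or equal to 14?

[7, 9, 20] → max 20  ≥ 14 ✓
[9, 20, 5] → max 20  ≥ 14 ✓
[20, 5, 17] → max 20  ≥ 14 ✓
[5, 17, 2] → max 17  ≥ 14 ✓
[17, 2, 14] → max 17  ≥ 14 ✓
[2, 14, 9] → max 14  ≥ 14 ✓
[14, 9, 19] → max 19  ≥ 14 ✓
[9, 19, 3] → max 19  ≥ 14 ✓
[19, 3, 18] → max 19  ≥ 14 ✓
[3, 18, 11] → max 18  ≥ 14 ✓
[18, 11, 4] → max 18  ≥ 14 ✓
[11, 4, 13] → max 13
[4, 13, 0] → max 13
[13, 0, 4] → max 13
[0, 4, 11] → max 11
[4, 11, 19] → max 19  ≥ 14 ✓
[11, 19, 12] → max 19  ≥ 14 ✓
[19, 12, 4] → max 19  ≥ 14 ✓
14 windows satisfy the condition.

14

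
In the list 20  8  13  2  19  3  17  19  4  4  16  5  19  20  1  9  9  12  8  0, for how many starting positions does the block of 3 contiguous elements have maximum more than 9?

17

20 8 13 → max 20  > 9 ✓
8 13 2 → max 13  > 9 ✓
13 2 19 → max 19  > 9 ✓
2 19 3 → max 19  > 9 ✓
19 3 17 → max 19  > 9 ✓
3 17 19 → max 19  > 9 ✓
17 19 4 → max 19  > 9 ✓
19 4 4 → max 19  > 9 ✓
4 4 16 → max 16  > 9 ✓
4 16 5 → max 16  > 9 ✓
16 5 19 → max 19  > 9 ✓
5 19 20 → max 20  > 9 ✓
19 20 1 → max 20  > 9 ✓
20 1 9 → max 20  > 9 ✓
1 9 9 → max 9
9 9 12 → max 12  > 9 ✓
9 12 8 → max 12  > 9 ✓
12 8 0 → max 12  > 9 ✓
17 windows satisfy the condition.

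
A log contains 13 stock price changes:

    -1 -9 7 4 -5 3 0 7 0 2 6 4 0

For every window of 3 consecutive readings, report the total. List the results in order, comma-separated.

Sliding a size-3 window across the 13 values:
-1 -9 7 → sum -3
-9 7 4 → sum 2
7 4 -5 → sum 6
4 -5 3 → sum 2
-5 3 0 → sum -2
3 0 7 → sum 10
0 7 0 → sum 7
7 0 2 → sum 9
0 2 6 → sum 8
2 6 4 → sum 12
6 4 0 → sum 10

-3, 2, 6, 2, -2, 10, 7, 9, 8, 12, 10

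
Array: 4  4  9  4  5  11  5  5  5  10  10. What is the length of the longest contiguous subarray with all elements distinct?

add 4: [4] len 1
add 4 (repeat 4, move left end past it): [4] len 1
add 9: [4, 9] len 2
add 4 (repeat 4, move left end past it): [9, 4] len 2
add 5: [9, 4, 5] len 3
add 11: [9, 4, 5, 11] len 4
add 5 (repeat 5, move left end past it): [11, 5] len 2
add 5 (repeat 5, move left end past it): [5] len 1
add 5 (repeat 5, move left end past it): [5] len 1
add 10: [5, 10] len 2
add 10 (repeat 10, move left end past it): [10] len 1
Longest all-distinct length: 4.

4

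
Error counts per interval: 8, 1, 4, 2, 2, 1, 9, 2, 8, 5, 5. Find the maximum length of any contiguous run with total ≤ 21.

Extend to the right; shrink from the left whenever the sum exceeds 21:
[8] sum 8 len 1
[8, 1] sum 9 len 2
[8, 1, 4] sum 13 len 3
[8, 1, 4, 2] sum 15 len 4
[8, 1, 4, 2, 2] sum 17 len 5
[8, 1, 4, 2, 2, 1] sum 18 len 6
[1, 4, 2, 2, 1, 9] sum 19 len 6
[1, 4, 2, 2, 1, 9, 2] sum 21 len 7
[1, 9, 2, 8] sum 20 len 4
[2, 8, 5] sum 15 len 3
[2, 8, 5, 5] sum 20 len 4
Longest length seen: 7.

7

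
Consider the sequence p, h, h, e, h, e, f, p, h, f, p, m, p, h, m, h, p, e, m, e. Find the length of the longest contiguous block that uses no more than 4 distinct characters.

add p: window [p] (1 distinct), len 1
add h: window [p, h] (2 distinct), len 2
add h: window [p, h, h] (2 distinct), len 3
add e: window [p, h, h, e] (3 distinct), len 4
add h: window [p, h, h, e, h] (3 distinct), len 5
add e: window [p, h, h, e, h, e] (3 distinct), len 6
add f: window [p, h, h, e, h, e, f] (4 distinct), len 7
add p: window [p, h, h, e, h, e, f, p] (4 distinct), len 8
add h: window [p, h, h, e, h, e, f, p, h] (4 distinct), len 9
add f: window [p, h, h, e, h, e, f, p, h, f] (4 distinct), len 10
add p: window [p, h, h, e, h, e, f, p, h, f, p] (4 distinct), len 11
add m: window [f, p, h, f, p, m] (4 distinct), len 6
add p: window [f, p, h, f, p, m, p] (4 distinct), len 7
add h: window [f, p, h, f, p, m, p, h] (4 distinct), len 8
add m: window [f, p, h, f, p, m, p, h, m] (4 distinct), len 9
add h: window [f, p, h, f, p, m, p, h, m, h] (4 distinct), len 10
add p: window [f, p, h, f, p, m, p, h, m, h, p] (4 distinct), len 11
add e: window [p, m, p, h, m, h, p, e] (4 distinct), len 8
add m: window [p, m, p, h, m, h, p, e, m] (4 distinct), len 9
add e: window [p, m, p, h, m, h, p, e, m, e] (4 distinct), len 10
Longest length with ≤4 distinct: 11.

11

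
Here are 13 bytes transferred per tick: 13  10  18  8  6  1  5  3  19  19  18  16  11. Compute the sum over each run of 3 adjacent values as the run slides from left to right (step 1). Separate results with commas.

13 10 18 → sum 41
10 18 8 → sum 36
18 8 6 → sum 32
8 6 1 → sum 15
6 1 5 → sum 12
1 5 3 → sum 9
5 3 19 → sum 27
3 19 19 → sum 41
19 19 18 → sum 56
19 18 16 → sum 53
18 16 11 → sum 45

41, 36, 32, 15, 12, 9, 27, 41, 56, 53, 45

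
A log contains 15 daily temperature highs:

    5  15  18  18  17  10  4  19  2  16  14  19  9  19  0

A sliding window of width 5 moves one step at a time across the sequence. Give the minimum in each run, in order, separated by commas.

[5, 15, 18, 18, 17] → min 5
[15, 18, 18, 17, 10] → min 10
[18, 18, 17, 10, 4] → min 4
[18, 17, 10, 4, 19] → min 4
[17, 10, 4, 19, 2] → min 2
[10, 4, 19, 2, 16] → min 2
[4, 19, 2, 16, 14] → min 2
[19, 2, 16, 14, 19] → min 2
[2, 16, 14, 19, 9] → min 2
[16, 14, 19, 9, 19] → min 9
[14, 19, 9, 19, 0] → min 0

5, 10, 4, 4, 2, 2, 2, 2, 2, 9, 0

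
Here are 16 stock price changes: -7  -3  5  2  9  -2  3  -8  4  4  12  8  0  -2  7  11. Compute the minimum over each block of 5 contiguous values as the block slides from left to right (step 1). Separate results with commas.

-7, -3, -2, -8, -8, -8, -8, -8, 0, -2, -2, -2

-7 -3 5 2 9 → min -7
-3 5 2 9 -2 → min -3
5 2 9 -2 3 → min -2
2 9 -2 3 -8 → min -8
9 -2 3 -8 4 → min -8
-2 3 -8 4 4 → min -8
3 -8 4 4 12 → min -8
-8 4 4 12 8 → min -8
4 4 12 8 0 → min 0
4 12 8 0 -2 → min -2
12 8 0 -2 7 → min -2
8 0 -2 7 11 → min -2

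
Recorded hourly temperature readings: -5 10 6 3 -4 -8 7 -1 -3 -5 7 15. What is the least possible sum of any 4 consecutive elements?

-6

-5 10 6 3 → sum 14
10 6 3 -4 → sum 15
6 3 -4 -8 → sum -3
3 -4 -8 7 → sum -2
-4 -8 7 -1 → sum -6
-8 7 -1 -3 → sum -5
7 -1 -3 -5 → sum -2
-1 -3 -5 7 → sum -2
-3 -5 7 15 → sum 14
Least of these is -6.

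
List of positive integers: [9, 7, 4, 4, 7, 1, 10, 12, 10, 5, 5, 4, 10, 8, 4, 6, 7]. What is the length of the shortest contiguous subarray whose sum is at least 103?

add 9: running sum 9 < 103
add 7: running sum 16 < 103
add 4: running sum 20 < 103
add 4: running sum 24 < 103
add 7: running sum 31 < 103
add 1: running sum 32 < 103
add 10: running sum 42 < 103
add 12: running sum 54 < 103
add 10: running sum 64 < 103
add 5: running sum 69 < 103
add 5: running sum 74 < 103
add 4: running sum 78 < 103
add 10: running sum 88 < 103
add 8: running sum 96 < 103
add 4: running sum 100 < 103
add 6: shortest ending here [9, 7, 4, 4, 7, 1, 10, 12, 10, 5, 5, 4, 10, 8, 4, 6] sum 106, len 16
add 7: shortest ending here [7, 4, 4, 7, 1, 10, 12, 10, 5, 5, 4, 10, 8, 4, 6, 7] sum 104, len 16
Shortest qualifying length: 16.

16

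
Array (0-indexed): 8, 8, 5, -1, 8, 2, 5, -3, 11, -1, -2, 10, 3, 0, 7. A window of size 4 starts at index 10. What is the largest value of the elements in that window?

Elements at indices 10..13: -2, 10, 3, 0
max(-2, 10, 3, 0) = 10

10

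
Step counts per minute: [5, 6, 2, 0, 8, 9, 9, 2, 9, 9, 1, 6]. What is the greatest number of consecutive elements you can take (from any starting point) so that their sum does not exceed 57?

Extend to the right; shrink from the left whenever the sum exceeds 57:
[5] sum 5 len 1
[5, 6] sum 11 len 2
[5, 6, 2] sum 13 len 3
[5, 6, 2, 0] sum 13 len 4
[5, 6, 2, 0, 8] sum 21 len 5
[5, 6, 2, 0, 8, 9] sum 30 len 6
[5, 6, 2, 0, 8, 9, 9] sum 39 len 7
[5, 6, 2, 0, 8, 9, 9, 2] sum 41 len 8
[5, 6, 2, 0, 8, 9, 9, 2, 9] sum 50 len 9
[6, 2, 0, 8, 9, 9, 2, 9, 9] sum 54 len 9
[6, 2, 0, 8, 9, 9, 2, 9, 9, 1] sum 55 len 10
[2, 0, 8, 9, 9, 2, 9, 9, 1, 6] sum 55 len 10
Longest length seen: 10.

10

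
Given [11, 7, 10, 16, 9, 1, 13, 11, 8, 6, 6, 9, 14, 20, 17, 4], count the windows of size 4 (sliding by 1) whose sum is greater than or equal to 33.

11

(11, 7, 10, 16) → sum 44  ≥ 33 ✓
(7, 10, 16, 9) → sum 42  ≥ 33 ✓
(10, 16, 9, 1) → sum 36  ≥ 33 ✓
(16, 9, 1, 13) → sum 39  ≥ 33 ✓
(9, 1, 13, 11) → sum 34  ≥ 33 ✓
(1, 13, 11, 8) → sum 33  ≥ 33 ✓
(13, 11, 8, 6) → sum 38  ≥ 33 ✓
(11, 8, 6, 6) → sum 31
(8, 6, 6, 9) → sum 29
(6, 6, 9, 14) → sum 35  ≥ 33 ✓
(6, 9, 14, 20) → sum 49  ≥ 33 ✓
(9, 14, 20, 17) → sum 60  ≥ 33 ✓
(14, 20, 17, 4) → sum 55  ≥ 33 ✓
11 windows satisfy the condition.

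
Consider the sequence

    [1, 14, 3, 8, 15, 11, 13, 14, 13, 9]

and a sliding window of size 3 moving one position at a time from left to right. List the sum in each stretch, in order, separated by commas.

Sliding a size-3 window across the 10 values:
1 14 3 → sum 18
14 3 8 → sum 25
3 8 15 → sum 26
8 15 11 → sum 34
15 11 13 → sum 39
11 13 14 → sum 38
13 14 13 → sum 40
14 13 9 → sum 36

18, 25, 26, 34, 39, 38, 40, 36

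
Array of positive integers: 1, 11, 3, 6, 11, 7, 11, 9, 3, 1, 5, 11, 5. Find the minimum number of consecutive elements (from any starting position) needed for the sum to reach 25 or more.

3

add 1: running sum 1 < 25
add 11: running sum 12 < 25
add 3: running sum 15 < 25
add 6: running sum 21 < 25
end 4: [11, 3, 6, 11] sum 31, len 4
end 5: [3, 6, 11, 7] sum 27, len 4
end 6: [11, 7, 11] sum 29, len 3
end 7: [7, 11, 9] sum 27, len 3
end 8: [7, 11, 9, 3] sum 30, len 4
end 9: [7, 11, 9, 3, 1] sum 31, len 5
end 10: [11, 9, 3, 1, 5] sum 29, len 5
end 11: [9, 3, 1, 5, 11] sum 29, len 5
end 12: [3, 1, 5, 11, 5] sum 25, len 5
Shortest qualifying length: 3.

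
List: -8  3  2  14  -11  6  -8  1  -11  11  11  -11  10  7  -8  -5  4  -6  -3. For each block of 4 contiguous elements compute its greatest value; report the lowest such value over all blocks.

[-8, 3, 2, 14] → max 14
[3, 2, 14, -11] → max 14
[2, 14, -11, 6] → max 14
[14, -11, 6, -8] → max 14
[-11, 6, -8, 1] → max 6
[6, -8, 1, -11] → max 6
[-8, 1, -11, 11] → max 11
[1, -11, 11, 11] → max 11
[-11, 11, 11, -11] → max 11
[11, 11, -11, 10] → max 11
[11, -11, 10, 7] → max 11
[-11, 10, 7, -8] → max 10
[10, 7, -8, -5] → max 10
[7, -8, -5, 4] → max 7
[-8, -5, 4, -6] → max 4
[-5, 4, -6, -3] → max 4
Lowest of these is 4.

4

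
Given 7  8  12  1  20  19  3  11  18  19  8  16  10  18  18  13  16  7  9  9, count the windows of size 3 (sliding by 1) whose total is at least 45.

7 8 12 → sum 27
8 12 1 → sum 21
12 1 20 → sum 33
1 20 19 → sum 40
20 19 3 → sum 42
19 3 11 → sum 33
3 11 18 → sum 32
11 18 19 → sum 48  ≥ 45 ✓
18 19 8 → sum 45  ≥ 45 ✓
19 8 16 → sum 43
8 16 10 → sum 34
16 10 18 → sum 44
10 18 18 → sum 46  ≥ 45 ✓
18 18 13 → sum 49  ≥ 45 ✓
18 13 16 → sum 47  ≥ 45 ✓
13 16 7 → sum 36
16 7 9 → sum 32
7 9 9 → sum 25
5 windows satisfy the condition.

5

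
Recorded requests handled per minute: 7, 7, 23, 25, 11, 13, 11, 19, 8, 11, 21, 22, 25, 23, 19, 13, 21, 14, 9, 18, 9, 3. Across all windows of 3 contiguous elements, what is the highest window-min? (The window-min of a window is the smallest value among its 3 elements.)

Each size-3 window and its min:
7 7 23 → min 7
7 23 25 → min 7
23 25 11 → min 11
25 11 13 → min 11
11 13 11 → min 11
13 11 19 → min 11
11 19 8 → min 8
19 8 11 → min 8
8 11 21 → min 8
11 21 22 → min 11
21 22 25 → min 21
22 25 23 → min 22
25 23 19 → min 19
23 19 13 → min 13
19 13 21 → min 13
13 21 14 → min 13
21 14 9 → min 9
14 9 18 → min 9
9 18 9 → min 9
18 9 3 → min 3
Highest of these is 22.

22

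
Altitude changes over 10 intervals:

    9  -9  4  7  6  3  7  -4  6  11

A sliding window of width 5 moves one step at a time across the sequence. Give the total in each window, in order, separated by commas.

9 -9 4 7 6 → sum 17
-9 4 7 6 3 → sum 11
4 7 6 3 7 → sum 27
7 6 3 7 -4 → sum 19
6 3 7 -4 6 → sum 18
3 7 -4 6 11 → sum 23

17, 11, 27, 19, 18, 23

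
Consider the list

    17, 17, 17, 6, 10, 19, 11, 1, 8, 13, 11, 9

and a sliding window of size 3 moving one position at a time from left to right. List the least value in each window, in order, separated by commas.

17, 6, 6, 6, 10, 1, 1, 1, 8, 9

Sliding a size-3 window across the 12 values:
17 17 17 → min 17
17 17 6 → min 6
17 6 10 → min 6
6 10 19 → min 6
10 19 11 → min 10
19 11 1 → min 1
11 1 8 → min 1
1 8 13 → min 1
8 13 11 → min 8
13 11 9 → min 9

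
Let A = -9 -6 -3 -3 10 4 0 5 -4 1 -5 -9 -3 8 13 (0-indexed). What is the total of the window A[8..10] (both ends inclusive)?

Elements at indices 8..10: -4, 1, -5
sum(-4, 1, -5) = -8

-8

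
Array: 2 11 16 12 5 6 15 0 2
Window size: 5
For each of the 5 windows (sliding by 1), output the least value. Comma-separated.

2, 5, 5, 0, 0

2 11 16 12 5 → min 2
11 16 12 5 6 → min 5
16 12 5 6 15 → min 5
12 5 6 15 0 → min 0
5 6 15 0 2 → min 0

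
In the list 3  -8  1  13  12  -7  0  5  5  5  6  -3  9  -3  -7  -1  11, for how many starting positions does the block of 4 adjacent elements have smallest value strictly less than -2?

12

(3, -8, 1, 13) → min -8  < -2 ✓
(-8, 1, 13, 12) → min -8  < -2 ✓
(1, 13, 12, -7) → min -7  < -2 ✓
(13, 12, -7, 0) → min -7  < -2 ✓
(12, -7, 0, 5) → min -7  < -2 ✓
(-7, 0, 5, 5) → min -7  < -2 ✓
(0, 5, 5, 5) → min 0
(5, 5, 5, 6) → min 5
(5, 5, 6, -3) → min -3  < -2 ✓
(5, 6, -3, 9) → min -3  < -2 ✓
(6, -3, 9, -3) → min -3  < -2 ✓
(-3, 9, -3, -7) → min -7  < -2 ✓
(9, -3, -7, -1) → min -7  < -2 ✓
(-3, -7, -1, 11) → min -7  < -2 ✓
12 windows satisfy the condition.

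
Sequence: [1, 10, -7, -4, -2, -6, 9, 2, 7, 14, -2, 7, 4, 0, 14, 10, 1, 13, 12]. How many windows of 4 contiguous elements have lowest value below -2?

6

1 10 -7 -4 → min -7  < -2 ✓
10 -7 -4 -2 → min -7  < -2 ✓
-7 -4 -2 -6 → min -7  < -2 ✓
-4 -2 -6 9 → min -6  < -2 ✓
-2 -6 9 2 → min -6  < -2 ✓
-6 9 2 7 → min -6  < -2 ✓
9 2 7 14 → min 2
2 7 14 -2 → min -2
7 14 -2 7 → min -2
14 -2 7 4 → min -2
-2 7 4 0 → min -2
7 4 0 14 → min 0
4 0 14 10 → min 0
0 14 10 1 → min 0
14 10 1 13 → min 1
10 1 13 12 → min 1
6 windows satisfy the condition.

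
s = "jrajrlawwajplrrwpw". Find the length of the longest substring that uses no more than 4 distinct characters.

[j] 1 distinct, len 1
[j, r] 2 distinct, len 2
[j, r, a] 3 distinct, len 3
[j, r, a, j] 3 distinct, len 4
[j, r, a, j, r] 3 distinct, len 5
[j, r, a, j, r, l] 4 distinct, len 6
[j, r, a, j, r, l, a] 4 distinct, len 7
[r, l, a, w] 4 distinct, len 4
[r, l, a, w, w] 4 distinct, len 5
[r, l, a, w, w, a] 4 distinct, len 6
[l, a, w, w, a, j] 4 distinct, len 6
[a, w, w, a, j, p] 4 distinct, len 6
[a, j, p, l] 4 distinct, len 4
[j, p, l, r] 4 distinct, len 4
[j, p, l, r, r] 4 distinct, len 5
[p, l, r, r, w] 4 distinct, len 5
[p, l, r, r, w, p] 4 distinct, len 6
[p, l, r, r, w, p, w] 4 distinct, len 7
Longest length with ≤4 distinct: 7.

7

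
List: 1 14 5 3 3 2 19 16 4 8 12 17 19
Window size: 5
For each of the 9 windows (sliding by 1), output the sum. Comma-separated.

26, 27, 32, 43, 44, 49, 59, 57, 60

Sliding a size-5 window across the 13 values:
[1, 14, 5, 3, 3] → sum 26
[14, 5, 3, 3, 2] → sum 27
[5, 3, 3, 2, 19] → sum 32
[3, 3, 2, 19, 16] → sum 43
[3, 2, 19, 16, 4] → sum 44
[2, 19, 16, 4, 8] → sum 49
[19, 16, 4, 8, 12] → sum 59
[16, 4, 8, 12, 17] → sum 57
[4, 8, 12, 17, 19] → sum 60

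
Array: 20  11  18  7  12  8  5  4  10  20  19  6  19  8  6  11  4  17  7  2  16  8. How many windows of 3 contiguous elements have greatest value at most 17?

(20, 11, 18) → max 20
(11, 18, 7) → max 18
(18, 7, 12) → max 18
(7, 12, 8) → max 12  ≤ 17 ✓
(12, 8, 5) → max 12  ≤ 17 ✓
(8, 5, 4) → max 8  ≤ 17 ✓
(5, 4, 10) → max 10  ≤ 17 ✓
(4, 10, 20) → max 20
(10, 20, 19) → max 20
(20, 19, 6) → max 20
(19, 6, 19) → max 19
(6, 19, 8) → max 19
(19, 8, 6) → max 19
(8, 6, 11) → max 11  ≤ 17 ✓
(6, 11, 4) → max 11  ≤ 17 ✓
(11, 4, 17) → max 17  ≤ 17 ✓
(4, 17, 7) → max 17  ≤ 17 ✓
(17, 7, 2) → max 17  ≤ 17 ✓
(7, 2, 16) → max 16  ≤ 17 ✓
(2, 16, 8) → max 16  ≤ 17 ✓
11 windows satisfy the condition.

11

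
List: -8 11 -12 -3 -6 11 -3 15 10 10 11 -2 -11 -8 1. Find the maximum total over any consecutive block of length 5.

-8 11 -12 -3 -6 → sum -18
11 -12 -3 -6 11 → sum 1
-12 -3 -6 11 -3 → sum -13
-3 -6 11 -3 15 → sum 14
-6 11 -3 15 10 → sum 27
11 -3 15 10 10 → sum 43
-3 15 10 10 11 → sum 43
15 10 10 11 -2 → sum 44
10 10 11 -2 -11 → sum 18
10 11 -2 -11 -8 → sum 0
11 -2 -11 -8 1 → sum -9
Maximum of these is 44.

44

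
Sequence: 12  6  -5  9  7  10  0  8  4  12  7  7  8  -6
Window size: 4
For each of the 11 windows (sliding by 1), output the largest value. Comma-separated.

12 6 -5 9 → max 12
6 -5 9 7 → max 9
-5 9 7 10 → max 10
9 7 10 0 → max 10
7 10 0 8 → max 10
10 0 8 4 → max 10
0 8 4 12 → max 12
8 4 12 7 → max 12
4 12 7 7 → max 12
12 7 7 8 → max 12
7 7 8 -6 → max 8

12, 9, 10, 10, 10, 10, 12, 12, 12, 12, 8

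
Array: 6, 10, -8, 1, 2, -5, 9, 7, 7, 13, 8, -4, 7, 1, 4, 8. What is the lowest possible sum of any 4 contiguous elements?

(6, 10, -8, 1) → sum 9
(10, -8, 1, 2) → sum 5
(-8, 1, 2, -5) → sum -10
(1, 2, -5, 9) → sum 7
(2, -5, 9, 7) → sum 13
(-5, 9, 7, 7) → sum 18
(9, 7, 7, 13) → sum 36
(7, 7, 13, 8) → sum 35
(7, 13, 8, -4) → sum 24
(13, 8, -4, 7) → sum 24
(8, -4, 7, 1) → sum 12
(-4, 7, 1, 4) → sum 8
(7, 1, 4, 8) → sum 20
Lowest of these is -10.

-10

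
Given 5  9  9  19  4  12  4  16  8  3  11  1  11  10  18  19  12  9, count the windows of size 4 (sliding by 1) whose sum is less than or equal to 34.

4

[5, 9, 9, 19] → sum 42
[9, 9, 19, 4] → sum 41
[9, 19, 4, 12] → sum 44
[19, 4, 12, 4] → sum 39
[4, 12, 4, 16] → sum 36
[12, 4, 16, 8] → sum 40
[4, 16, 8, 3] → sum 31  ≤ 34 ✓
[16, 8, 3, 11] → sum 38
[8, 3, 11, 1] → sum 23  ≤ 34 ✓
[3, 11, 1, 11] → sum 26  ≤ 34 ✓
[11, 1, 11, 10] → sum 33  ≤ 34 ✓
[1, 11, 10, 18] → sum 40
[11, 10, 18, 19] → sum 58
[10, 18, 19, 12] → sum 59
[18, 19, 12, 9] → sum 58
4 windows satisfy the condition.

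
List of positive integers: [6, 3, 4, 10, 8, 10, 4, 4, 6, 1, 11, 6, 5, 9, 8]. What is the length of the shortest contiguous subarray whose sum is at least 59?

Extend right; whenever the sum reaches 59, record the length and shrink from the left:
add 6: running sum 6 < 59
add 3: running sum 9 < 59
add 4: running sum 13 < 59
add 10: running sum 23 < 59
add 8: running sum 31 < 59
add 10: running sum 41 < 59
add 4: running sum 45 < 59
add 4: running sum 49 < 59
add 6: running sum 55 < 59
add 1: running sum 56 < 59
end 10: [3, 4, 10, 8, 10, 4, 4, 6, 1, 11] sum 61, len 10
end 11: [10, 8, 10, 4, 4, 6, 1, 11, 6] sum 60, len 9
end 12: [10, 8, 10, 4, 4, 6, 1, 11, 6, 5] sum 65, len 10
end 13: [8, 10, 4, 4, 6, 1, 11, 6, 5, 9] sum 64, len 10
end 14: [10, 4, 4, 6, 1, 11, 6, 5, 9, 8] sum 64, len 10
Shortest qualifying length: 9.

9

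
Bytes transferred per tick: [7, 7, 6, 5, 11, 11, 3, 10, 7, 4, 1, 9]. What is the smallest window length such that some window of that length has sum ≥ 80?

add 7: running sum 7 < 80
add 7: running sum 14 < 80
add 6: running sum 20 < 80
add 5: running sum 25 < 80
add 11: running sum 36 < 80
add 11: running sum 47 < 80
add 3: running sum 50 < 80
add 10: running sum 60 < 80
add 7: running sum 67 < 80
add 4: running sum 71 < 80
add 1: running sum 72 < 80
add 9: shortest ending here [7, 7, 6, 5, 11, 11, 3, 10, 7, 4, 1, 9] sum 81, len 12
Shortest qualifying length: 12.

12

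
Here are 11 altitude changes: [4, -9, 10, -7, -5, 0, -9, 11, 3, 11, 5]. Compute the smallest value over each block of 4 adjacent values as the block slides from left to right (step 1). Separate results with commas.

-9, -9, -7, -9, -9, -9, -9, 3

(4, -9, 10, -7) → min -9
(-9, 10, -7, -5) → min -9
(10, -7, -5, 0) → min -7
(-7, -5, 0, -9) → min -9
(-5, 0, -9, 11) → min -9
(0, -9, 11, 3) → min -9
(-9, 11, 3, 11) → min -9
(11, 3, 11, 5) → min 3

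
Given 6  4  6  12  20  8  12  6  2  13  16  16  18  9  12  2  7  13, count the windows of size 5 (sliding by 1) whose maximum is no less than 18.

(6, 4, 6, 12, 20) → max 20  ≥ 18 ✓
(4, 6, 12, 20, 8) → max 20  ≥ 18 ✓
(6, 12, 20, 8, 12) → max 20  ≥ 18 ✓
(12, 20, 8, 12, 6) → max 20  ≥ 18 ✓
(20, 8, 12, 6, 2) → max 20  ≥ 18 ✓
(8, 12, 6, 2, 13) → max 13
(12, 6, 2, 13, 16) → max 16
(6, 2, 13, 16, 16) → max 16
(2, 13, 16, 16, 18) → max 18  ≥ 18 ✓
(13, 16, 16, 18, 9) → max 18  ≥ 18 ✓
(16, 16, 18, 9, 12) → max 18  ≥ 18 ✓
(16, 18, 9, 12, 2) → max 18  ≥ 18 ✓
(18, 9, 12, 2, 7) → max 18  ≥ 18 ✓
(9, 12, 2, 7, 13) → max 13
10 windows satisfy the condition.

10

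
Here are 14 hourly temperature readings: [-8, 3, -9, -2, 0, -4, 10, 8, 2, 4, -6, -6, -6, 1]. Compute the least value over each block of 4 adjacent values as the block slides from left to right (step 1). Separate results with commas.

-9, -9, -9, -4, -4, -4, 2, -6, -6, -6, -6

Sliding a size-4 window across the 14 values:
-8 3 -9 -2 → min -9
3 -9 -2 0 → min -9
-9 -2 0 -4 → min -9
-2 0 -4 10 → min -4
0 -4 10 8 → min -4
-4 10 8 2 → min -4
10 8 2 4 → min 2
8 2 4 -6 → min -6
2 4 -6 -6 → min -6
4 -6 -6 -6 → min -6
-6 -6 -6 1 → min -6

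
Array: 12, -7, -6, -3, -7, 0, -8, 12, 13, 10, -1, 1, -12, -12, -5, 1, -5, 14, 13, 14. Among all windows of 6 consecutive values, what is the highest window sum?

32

(12, -7, -6, -3, -7, 0) → sum -11
(-7, -6, -3, -7, 0, -8) → sum -31
(-6, -3, -7, 0, -8, 12) → sum -12
(-3, -7, 0, -8, 12, 13) → sum 7
(-7, 0, -8, 12, 13, 10) → sum 20
(0, -8, 12, 13, 10, -1) → sum 26
(-8, 12, 13, 10, -1, 1) → sum 27
(12, 13, 10, -1, 1, -12) → sum 23
(13, 10, -1, 1, -12, -12) → sum -1
(10, -1, 1, -12, -12, -5) → sum -19
(-1, 1, -12, -12, -5, 1) → sum -28
(1, -12, -12, -5, 1, -5) → sum -32
(-12, -12, -5, 1, -5, 14) → sum -19
(-12, -5, 1, -5, 14, 13) → sum 6
(-5, 1, -5, 14, 13, 14) → sum 32
Highest of these is 32.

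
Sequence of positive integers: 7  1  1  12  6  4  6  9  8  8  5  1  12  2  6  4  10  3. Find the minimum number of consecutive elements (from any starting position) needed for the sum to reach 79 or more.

add 7: running sum 7 < 79
add 1: running sum 8 < 79
add 1: running sum 9 < 79
add 12: running sum 21 < 79
add 6: running sum 27 < 79
add 4: running sum 31 < 79
add 6: running sum 37 < 79
add 9: running sum 46 < 79
add 8: running sum 54 < 79
add 8: running sum 62 < 79
add 5: running sum 67 < 79
add 1: running sum 68 < 79
end 12: [7, 1, 1, 12, 6, 4, 6, 9, 8, 8, 5, 1, 12] sum 80, len 13
end 13: [7, 1, 1, 12, 6, 4, 6, 9, 8, 8, 5, 1, 12, 2] sum 82, len 14
end 14: [12, 6, 4, 6, 9, 8, 8, 5, 1, 12, 2, 6] sum 79, len 12
end 15: [12, 6, 4, 6, 9, 8, 8, 5, 1, 12, 2, 6, 4] sum 83, len 13
end 16: [6, 4, 6, 9, 8, 8, 5, 1, 12, 2, 6, 4, 10] sum 81, len 13
end 17: [6, 4, 6, 9, 8, 8, 5, 1, 12, 2, 6, 4, 10, 3] sum 84, len 14
Shortest qualifying length: 12.

12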